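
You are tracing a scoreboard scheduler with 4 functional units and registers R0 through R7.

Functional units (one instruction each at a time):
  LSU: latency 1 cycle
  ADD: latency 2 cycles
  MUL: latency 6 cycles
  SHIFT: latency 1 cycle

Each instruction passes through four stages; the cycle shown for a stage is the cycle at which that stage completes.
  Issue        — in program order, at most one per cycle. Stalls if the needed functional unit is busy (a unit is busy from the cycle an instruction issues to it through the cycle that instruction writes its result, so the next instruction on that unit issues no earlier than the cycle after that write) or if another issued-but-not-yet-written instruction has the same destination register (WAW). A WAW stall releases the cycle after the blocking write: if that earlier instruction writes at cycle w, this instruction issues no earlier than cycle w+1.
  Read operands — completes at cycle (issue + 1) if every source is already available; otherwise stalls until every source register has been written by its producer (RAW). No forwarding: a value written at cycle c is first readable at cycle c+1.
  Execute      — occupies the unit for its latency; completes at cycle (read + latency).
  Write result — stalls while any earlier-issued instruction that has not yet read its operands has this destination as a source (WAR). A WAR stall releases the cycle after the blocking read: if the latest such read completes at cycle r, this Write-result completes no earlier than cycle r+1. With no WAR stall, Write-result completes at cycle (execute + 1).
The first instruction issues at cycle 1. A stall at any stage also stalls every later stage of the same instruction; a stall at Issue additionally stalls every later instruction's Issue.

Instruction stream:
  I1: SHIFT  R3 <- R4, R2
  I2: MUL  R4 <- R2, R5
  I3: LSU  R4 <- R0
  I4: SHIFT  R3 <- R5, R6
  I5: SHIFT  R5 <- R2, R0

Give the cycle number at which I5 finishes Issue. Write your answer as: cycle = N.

t=1  I1 dispatched to SHIFT
t=2  I1 operands ready | I2 dispatched to MUL
t=3  I1 complete | I2 operands ready
t=4  R3←I1
t=9  I2 complete
t=10  R4←I2
t=11  I3 dispatched to LSU
t=12  I3 operands ready | I4 dispatched to SHIFT
t=13  I3 complete | I4 operands ready
t=14  R4←I3 | I4 complete
t=15  R3←I4
t=16  I5 dispatched to SHIFT
t=17  I5 operands ready
t=18  I5 complete
t=19  R5←I5

cycle = 16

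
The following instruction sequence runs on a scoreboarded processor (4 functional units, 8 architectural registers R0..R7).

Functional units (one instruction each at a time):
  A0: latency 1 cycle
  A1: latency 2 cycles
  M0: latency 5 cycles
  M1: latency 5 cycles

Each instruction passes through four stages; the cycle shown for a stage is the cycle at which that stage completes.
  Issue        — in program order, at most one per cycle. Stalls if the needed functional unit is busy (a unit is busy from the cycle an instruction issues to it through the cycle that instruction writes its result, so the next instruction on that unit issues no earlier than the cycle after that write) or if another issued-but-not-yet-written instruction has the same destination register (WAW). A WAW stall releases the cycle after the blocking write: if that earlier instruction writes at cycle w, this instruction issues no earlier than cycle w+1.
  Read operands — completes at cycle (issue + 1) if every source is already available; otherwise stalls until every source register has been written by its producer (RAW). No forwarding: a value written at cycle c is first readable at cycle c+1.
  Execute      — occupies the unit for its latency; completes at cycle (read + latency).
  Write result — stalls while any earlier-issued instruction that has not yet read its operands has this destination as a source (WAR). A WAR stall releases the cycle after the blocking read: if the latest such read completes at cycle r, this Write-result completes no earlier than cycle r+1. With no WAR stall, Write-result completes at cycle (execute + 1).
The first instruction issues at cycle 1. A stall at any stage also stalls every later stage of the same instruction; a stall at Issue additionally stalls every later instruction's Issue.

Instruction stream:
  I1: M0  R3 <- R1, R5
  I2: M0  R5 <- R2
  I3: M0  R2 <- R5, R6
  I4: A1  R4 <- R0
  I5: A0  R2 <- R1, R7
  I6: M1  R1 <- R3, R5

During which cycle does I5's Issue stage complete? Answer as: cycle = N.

I1 -> (1, 2, 7, 8)
I2 -> (9, 10, 15, 16)  // struct: M0 busy until I1 writes@8
I3 -> (17, 18, 23, 24)  // struct: M0 busy until I2 writes@16
I4 -> (18, 19, 21, 22)
I5 -> (25, 26, 27, 28)  // WAW R2: wait I3 write@24
I6 -> (26, 27, 32, 33)

cycle = 25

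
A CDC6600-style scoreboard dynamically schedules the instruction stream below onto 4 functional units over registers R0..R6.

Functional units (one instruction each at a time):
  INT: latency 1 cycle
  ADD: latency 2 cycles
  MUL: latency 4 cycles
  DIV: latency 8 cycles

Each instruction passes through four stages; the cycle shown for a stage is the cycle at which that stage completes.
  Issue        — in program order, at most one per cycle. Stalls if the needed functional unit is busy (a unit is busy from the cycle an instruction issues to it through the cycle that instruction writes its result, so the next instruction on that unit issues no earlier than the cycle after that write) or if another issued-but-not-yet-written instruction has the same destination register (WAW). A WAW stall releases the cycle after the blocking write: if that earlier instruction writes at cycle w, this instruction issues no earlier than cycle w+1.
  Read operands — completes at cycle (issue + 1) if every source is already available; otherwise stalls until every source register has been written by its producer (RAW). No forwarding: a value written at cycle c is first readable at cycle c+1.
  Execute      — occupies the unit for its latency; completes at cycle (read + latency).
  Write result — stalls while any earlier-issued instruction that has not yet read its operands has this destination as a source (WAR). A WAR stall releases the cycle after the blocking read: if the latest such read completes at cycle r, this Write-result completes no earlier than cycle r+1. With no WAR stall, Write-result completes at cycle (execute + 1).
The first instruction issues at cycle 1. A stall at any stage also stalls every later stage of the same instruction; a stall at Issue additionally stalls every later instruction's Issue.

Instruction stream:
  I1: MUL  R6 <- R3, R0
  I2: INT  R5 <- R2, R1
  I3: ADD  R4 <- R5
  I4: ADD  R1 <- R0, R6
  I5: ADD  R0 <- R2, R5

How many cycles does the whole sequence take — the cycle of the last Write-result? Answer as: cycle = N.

cycle = 19

  I1 | 1 | 2 | 6 | 7
  I2 | 2 | 3 | 4 | 5
  I3 | 3 | 6 | 8 | 9   RAW R5: wait I2 write@5
  I4 | 10 | 11 | 13 | 14   struct: ADD busy until I3 writes@9
  I5 | 15 | 16 | 18 | 19   struct: ADD busy until I4 writes@14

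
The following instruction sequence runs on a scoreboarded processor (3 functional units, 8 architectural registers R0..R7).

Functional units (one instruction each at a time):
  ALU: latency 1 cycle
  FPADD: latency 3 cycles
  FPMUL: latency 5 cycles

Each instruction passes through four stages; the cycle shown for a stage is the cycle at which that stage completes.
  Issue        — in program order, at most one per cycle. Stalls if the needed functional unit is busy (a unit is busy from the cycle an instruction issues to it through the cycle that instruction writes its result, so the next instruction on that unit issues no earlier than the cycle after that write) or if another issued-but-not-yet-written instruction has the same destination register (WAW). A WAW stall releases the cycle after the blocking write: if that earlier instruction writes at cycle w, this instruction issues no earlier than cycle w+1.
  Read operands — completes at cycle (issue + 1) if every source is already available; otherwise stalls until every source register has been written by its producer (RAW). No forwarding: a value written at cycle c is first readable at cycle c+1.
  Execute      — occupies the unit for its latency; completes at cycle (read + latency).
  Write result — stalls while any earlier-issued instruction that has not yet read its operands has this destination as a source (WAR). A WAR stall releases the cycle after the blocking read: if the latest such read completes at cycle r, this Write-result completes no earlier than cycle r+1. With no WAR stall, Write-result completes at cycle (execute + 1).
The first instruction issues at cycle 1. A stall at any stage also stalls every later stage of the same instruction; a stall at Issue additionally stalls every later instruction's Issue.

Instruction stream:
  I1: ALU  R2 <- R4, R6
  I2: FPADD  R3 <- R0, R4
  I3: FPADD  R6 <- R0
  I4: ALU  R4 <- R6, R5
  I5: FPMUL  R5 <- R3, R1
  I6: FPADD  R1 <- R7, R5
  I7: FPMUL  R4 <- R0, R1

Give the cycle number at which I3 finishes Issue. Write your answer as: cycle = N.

cycle = 8

I1  is:1  ro:2  ex:3  wr:4
I2  is:2  ro:3  ex:6  wr:7
I3  is:8  ro:9  ex:12  wr:13  — struct: FPADD busy until I2 writes@7
I4  is:9  ro:14  ex:15  wr:16  — RAW R6: wait I3 write@13
I5  is:10  ro:11  ex:16  wr:17
I6  is:14  ro:18  ex:21  wr:22  — struct: FPADD busy until I3 writes@13, RAW R5: wait I5 write@17
I7  is:18  ro:23  ex:28  wr:29  — struct: FPMUL busy until I5 writes@17, RAW R1: wait I6 write@22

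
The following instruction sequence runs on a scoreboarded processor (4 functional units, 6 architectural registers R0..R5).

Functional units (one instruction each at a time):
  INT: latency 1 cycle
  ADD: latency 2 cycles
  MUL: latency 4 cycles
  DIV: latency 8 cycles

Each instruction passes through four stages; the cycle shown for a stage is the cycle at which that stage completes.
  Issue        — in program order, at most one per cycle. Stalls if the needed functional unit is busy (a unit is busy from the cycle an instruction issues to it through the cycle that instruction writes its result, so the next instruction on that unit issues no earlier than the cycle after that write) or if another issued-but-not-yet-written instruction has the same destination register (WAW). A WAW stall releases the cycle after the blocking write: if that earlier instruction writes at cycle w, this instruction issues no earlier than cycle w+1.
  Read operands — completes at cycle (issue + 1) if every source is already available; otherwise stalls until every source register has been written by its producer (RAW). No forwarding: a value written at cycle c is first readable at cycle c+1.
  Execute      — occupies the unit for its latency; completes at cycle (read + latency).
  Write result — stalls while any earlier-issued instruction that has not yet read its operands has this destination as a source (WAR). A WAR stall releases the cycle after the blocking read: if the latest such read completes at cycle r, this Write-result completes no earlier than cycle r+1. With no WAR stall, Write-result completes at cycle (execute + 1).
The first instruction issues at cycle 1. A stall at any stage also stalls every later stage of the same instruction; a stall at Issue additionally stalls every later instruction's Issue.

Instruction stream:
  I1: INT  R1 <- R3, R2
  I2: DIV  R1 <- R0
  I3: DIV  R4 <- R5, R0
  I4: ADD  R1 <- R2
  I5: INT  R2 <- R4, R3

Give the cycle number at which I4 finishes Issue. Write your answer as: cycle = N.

cycle = 17

[I1] 1/2/3/4
[I2] 5/6/14/15  (WAW R1: wait I1 write@4)
[I3] 16/17/25/26  (struct: DIV busy until I2 writes@15)
[I4] 17/18/20/21
[I5] 18/27/28/29  (RAW R4: wait I3 write@26)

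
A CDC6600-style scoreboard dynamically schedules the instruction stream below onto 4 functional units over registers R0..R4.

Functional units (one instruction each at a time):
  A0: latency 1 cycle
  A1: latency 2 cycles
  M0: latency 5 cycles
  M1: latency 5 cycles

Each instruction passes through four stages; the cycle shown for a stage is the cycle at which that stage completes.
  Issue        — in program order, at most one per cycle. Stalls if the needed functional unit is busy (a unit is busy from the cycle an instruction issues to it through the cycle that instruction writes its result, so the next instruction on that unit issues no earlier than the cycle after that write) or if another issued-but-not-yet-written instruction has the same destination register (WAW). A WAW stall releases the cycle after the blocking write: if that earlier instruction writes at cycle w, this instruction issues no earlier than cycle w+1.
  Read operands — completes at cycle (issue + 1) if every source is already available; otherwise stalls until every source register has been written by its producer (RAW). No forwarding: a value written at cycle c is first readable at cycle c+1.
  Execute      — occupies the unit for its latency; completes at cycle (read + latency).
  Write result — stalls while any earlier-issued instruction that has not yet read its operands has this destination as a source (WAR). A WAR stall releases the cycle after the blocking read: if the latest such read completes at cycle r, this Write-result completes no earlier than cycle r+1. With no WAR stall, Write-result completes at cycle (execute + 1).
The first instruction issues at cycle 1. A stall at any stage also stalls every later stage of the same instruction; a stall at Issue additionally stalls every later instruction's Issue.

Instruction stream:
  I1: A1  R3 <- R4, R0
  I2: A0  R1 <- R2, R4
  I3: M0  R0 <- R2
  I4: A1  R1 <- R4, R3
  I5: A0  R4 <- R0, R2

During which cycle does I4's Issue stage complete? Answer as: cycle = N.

[1] I1→A1
[2] I1 RO | I2→A0
[3] I2 RO | I3→M0
[4] I1 EX | I2 EX | I3 RO
[5] I1 WR R3 | I2 WR R1
[6] I4→A1
[7] I4 RO | I5→A0
[9] I3 EX | I4 EX
[10] I3 WR R0 | I4 WR R1
[11] I5 RO
[12] I5 EX
[13] I5 WR R4

cycle = 6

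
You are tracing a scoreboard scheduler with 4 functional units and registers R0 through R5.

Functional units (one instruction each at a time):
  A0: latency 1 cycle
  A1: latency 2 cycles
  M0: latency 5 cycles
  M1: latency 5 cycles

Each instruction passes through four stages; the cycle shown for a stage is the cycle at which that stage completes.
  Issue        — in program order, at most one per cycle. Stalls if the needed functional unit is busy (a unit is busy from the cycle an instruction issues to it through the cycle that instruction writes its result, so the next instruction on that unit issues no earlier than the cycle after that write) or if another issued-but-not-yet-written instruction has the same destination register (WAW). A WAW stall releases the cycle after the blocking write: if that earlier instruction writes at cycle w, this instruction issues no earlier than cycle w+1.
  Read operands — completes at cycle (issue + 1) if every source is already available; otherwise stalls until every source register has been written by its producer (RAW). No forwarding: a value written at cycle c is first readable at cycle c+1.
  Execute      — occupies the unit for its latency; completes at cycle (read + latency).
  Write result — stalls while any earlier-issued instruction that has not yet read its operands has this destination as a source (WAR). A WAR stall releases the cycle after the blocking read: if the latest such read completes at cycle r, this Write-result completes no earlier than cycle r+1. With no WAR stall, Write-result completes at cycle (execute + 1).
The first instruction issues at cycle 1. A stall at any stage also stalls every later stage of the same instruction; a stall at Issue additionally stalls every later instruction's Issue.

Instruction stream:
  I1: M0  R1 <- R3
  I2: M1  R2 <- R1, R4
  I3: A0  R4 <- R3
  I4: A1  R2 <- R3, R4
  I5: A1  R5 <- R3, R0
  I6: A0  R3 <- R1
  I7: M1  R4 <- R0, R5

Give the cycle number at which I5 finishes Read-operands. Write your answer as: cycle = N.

cycle = 22

t=1  I1 dispatched to M0
t=2  I1 operands ready | I2 dispatched to M1
t=3  I3 dispatched to A0
t=4  I3 operands ready
t=5  I3 complete
t=7  I1 complete
t=8  R1←I1
t=9  I2 operands ready
t=10  R4←I3
t=14  I2 complete
t=15  R2←I2
t=16  I4 dispatched to A1
t=17  I4 operands ready
t=19  I4 complete
t=20  R2←I4
t=21  I5 dispatched to A1
t=22  I5 operands ready | I6 dispatched to A0
t=23  I6 operands ready | I7 dispatched to M1
t=24  I5 complete | I6 complete
t=25  R5←I5 | R3←I6
t=26  I7 operands ready
t=31  I7 complete
t=32  R4←I7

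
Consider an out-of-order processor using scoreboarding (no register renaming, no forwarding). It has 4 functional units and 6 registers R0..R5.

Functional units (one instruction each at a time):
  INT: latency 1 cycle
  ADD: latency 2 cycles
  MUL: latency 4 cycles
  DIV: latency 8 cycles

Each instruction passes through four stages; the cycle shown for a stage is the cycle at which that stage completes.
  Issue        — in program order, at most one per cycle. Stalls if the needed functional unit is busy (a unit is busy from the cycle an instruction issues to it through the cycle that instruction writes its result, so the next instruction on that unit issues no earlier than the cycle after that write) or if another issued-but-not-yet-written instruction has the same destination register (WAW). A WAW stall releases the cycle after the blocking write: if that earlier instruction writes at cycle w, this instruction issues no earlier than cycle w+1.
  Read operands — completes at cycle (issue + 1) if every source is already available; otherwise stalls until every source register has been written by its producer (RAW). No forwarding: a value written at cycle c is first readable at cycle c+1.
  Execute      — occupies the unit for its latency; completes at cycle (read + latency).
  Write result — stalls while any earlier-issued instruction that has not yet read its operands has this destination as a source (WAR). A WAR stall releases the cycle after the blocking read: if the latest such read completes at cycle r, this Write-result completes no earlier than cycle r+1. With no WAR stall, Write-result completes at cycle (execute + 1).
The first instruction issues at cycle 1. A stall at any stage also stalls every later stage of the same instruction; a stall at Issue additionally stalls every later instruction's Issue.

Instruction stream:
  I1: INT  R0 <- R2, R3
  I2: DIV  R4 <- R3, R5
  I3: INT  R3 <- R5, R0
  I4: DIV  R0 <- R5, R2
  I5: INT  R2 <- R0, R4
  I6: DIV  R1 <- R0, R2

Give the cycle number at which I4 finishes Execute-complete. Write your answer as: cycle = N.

t=1  issue I1 (INT)
t=2  I1 read-ops, issue I2 (DIV)
t=3  I1 finished on INT, I2 read-ops
t=4  I1→R0
t=5  issue I3 (INT)
t=6  I3 read-ops
t=7  I3 finished on INT
t=8  I3→R3
t=11  I2 finished on DIV
t=12  I2→R4
t=13  issue I4 (DIV)
t=14  I4 read-ops, issue I5 (INT)
t=22  I4 finished on DIV
t=23  I4→R0
t=24  I5 read-ops, issue I6 (DIV)
t=25  I5 finished on INT
t=26  I5→R2
t=27  I6 read-ops
t=35  I6 finished on DIV
t=36  I6→R1

cycle = 22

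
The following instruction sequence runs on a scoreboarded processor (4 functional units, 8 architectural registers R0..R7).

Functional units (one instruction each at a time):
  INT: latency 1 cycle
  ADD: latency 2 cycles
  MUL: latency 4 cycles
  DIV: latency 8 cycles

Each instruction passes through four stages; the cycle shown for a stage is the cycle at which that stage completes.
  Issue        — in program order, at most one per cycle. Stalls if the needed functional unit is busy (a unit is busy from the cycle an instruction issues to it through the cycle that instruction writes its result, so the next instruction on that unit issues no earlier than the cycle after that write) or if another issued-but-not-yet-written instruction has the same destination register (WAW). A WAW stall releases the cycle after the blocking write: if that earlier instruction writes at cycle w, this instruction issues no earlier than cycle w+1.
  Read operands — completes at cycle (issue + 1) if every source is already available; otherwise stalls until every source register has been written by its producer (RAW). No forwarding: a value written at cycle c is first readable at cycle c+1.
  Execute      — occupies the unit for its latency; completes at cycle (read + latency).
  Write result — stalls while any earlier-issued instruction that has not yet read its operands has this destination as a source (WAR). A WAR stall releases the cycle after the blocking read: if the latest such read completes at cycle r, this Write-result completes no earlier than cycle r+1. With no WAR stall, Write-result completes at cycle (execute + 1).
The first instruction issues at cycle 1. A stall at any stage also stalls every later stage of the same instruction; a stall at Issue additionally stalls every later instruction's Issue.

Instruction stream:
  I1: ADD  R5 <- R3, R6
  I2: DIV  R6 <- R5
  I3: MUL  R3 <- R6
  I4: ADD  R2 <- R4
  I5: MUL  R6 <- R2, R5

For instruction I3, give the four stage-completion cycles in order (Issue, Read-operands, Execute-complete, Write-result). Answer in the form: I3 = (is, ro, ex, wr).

I1: IS=1 RO=2 EX=4 WR=5
I2: IS=2 RO=6 EX=14 WR=15  [RAW R5: wait I1 write@5]
I3: IS=3 RO=16 EX=20 WR=21  [RAW R6: wait I2 write@15]
I4: IS=6 RO=7 EX=9 WR=10  [struct: ADD busy until I1 writes@5]
I5: IS=22 RO=23 EX=27 WR=28  [struct: MUL busy until I3 writes@21]

I3 = (3, 16, 20, 21)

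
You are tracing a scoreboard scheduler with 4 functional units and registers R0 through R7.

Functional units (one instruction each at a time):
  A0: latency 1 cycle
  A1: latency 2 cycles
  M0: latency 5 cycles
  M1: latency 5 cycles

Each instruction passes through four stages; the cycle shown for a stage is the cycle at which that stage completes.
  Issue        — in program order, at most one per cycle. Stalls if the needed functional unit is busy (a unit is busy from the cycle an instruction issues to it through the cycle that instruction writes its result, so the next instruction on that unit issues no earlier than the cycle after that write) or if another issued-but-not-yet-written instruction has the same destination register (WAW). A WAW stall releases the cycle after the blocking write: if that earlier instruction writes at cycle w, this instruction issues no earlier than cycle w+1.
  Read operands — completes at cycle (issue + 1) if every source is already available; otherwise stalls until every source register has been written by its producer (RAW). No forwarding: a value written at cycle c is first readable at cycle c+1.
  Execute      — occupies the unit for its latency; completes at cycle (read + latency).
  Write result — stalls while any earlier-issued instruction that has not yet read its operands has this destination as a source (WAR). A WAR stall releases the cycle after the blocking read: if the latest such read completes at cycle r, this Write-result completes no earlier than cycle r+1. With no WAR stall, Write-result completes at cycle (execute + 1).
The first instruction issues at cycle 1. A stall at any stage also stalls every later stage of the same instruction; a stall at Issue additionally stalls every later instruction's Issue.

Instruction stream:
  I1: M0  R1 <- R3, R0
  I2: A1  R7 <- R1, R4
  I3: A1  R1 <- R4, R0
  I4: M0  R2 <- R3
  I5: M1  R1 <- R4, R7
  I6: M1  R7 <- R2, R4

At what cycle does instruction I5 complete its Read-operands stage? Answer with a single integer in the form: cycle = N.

cycle = 19

1) issue 1, read 2, done 7, write 8
2) issue 2, read 9, done 11, write 12  <RAW R1: wait I1 write@8>
3) issue 13, read 14, done 16, write 17  <struct: A1 busy until I2 writes@12>
4) issue 14, read 15, done 20, write 21
5) issue 18, read 19, done 24, write 25  <WAW R1: wait I3 write@17>
6) issue 26, read 27, done 32, write 33  <struct: M1 busy until I5 writes@25>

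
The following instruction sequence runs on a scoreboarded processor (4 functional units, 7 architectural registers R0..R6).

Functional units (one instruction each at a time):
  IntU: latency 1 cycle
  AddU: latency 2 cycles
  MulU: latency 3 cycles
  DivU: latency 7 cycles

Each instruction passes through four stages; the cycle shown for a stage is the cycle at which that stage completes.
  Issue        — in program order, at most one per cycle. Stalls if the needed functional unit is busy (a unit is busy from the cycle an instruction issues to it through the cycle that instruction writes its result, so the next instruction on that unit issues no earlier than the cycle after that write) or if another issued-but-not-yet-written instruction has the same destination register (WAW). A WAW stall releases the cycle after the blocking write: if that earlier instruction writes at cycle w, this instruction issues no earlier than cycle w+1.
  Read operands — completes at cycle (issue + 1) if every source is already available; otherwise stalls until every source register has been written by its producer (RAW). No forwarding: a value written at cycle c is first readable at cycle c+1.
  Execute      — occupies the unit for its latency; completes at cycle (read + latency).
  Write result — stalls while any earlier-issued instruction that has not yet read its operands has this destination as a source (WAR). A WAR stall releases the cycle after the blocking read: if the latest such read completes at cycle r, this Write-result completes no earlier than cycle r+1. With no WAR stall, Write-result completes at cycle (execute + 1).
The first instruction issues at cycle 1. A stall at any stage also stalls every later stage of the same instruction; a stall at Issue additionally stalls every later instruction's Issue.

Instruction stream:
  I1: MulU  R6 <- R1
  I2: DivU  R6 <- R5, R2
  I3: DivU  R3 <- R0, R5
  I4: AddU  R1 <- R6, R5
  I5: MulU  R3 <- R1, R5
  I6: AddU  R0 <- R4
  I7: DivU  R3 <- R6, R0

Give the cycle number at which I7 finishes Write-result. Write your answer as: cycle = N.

cycle 1: I1 dispatched to MulU
cycle 2: I1 operands ready
cycle 5: I1 complete
cycle 6: R6←I1
cycle 7: I2 dispatched to DivU
cycle 8: I2 operands ready
cycle 15: I2 complete
cycle 16: R6←I2
cycle 17: I3 dispatched to DivU
cycle 18: I3 operands ready; I4 dispatched to AddU
cycle 19: I4 operands ready
cycle 21: I4 complete
cycle 22: R1←I4
cycle 25: I3 complete
cycle 26: R3←I3
cycle 27: I5 dispatched to MulU
cycle 28: I5 operands ready; I6 dispatched to AddU
cycle 29: I6 operands ready
cycle 31: I5 complete; I6 complete
cycle 32: R3←I5; R0←I6
cycle 33: I7 dispatched to DivU
cycle 34: I7 operands ready
cycle 41: I7 complete
cycle 42: R3←I7

cycle = 42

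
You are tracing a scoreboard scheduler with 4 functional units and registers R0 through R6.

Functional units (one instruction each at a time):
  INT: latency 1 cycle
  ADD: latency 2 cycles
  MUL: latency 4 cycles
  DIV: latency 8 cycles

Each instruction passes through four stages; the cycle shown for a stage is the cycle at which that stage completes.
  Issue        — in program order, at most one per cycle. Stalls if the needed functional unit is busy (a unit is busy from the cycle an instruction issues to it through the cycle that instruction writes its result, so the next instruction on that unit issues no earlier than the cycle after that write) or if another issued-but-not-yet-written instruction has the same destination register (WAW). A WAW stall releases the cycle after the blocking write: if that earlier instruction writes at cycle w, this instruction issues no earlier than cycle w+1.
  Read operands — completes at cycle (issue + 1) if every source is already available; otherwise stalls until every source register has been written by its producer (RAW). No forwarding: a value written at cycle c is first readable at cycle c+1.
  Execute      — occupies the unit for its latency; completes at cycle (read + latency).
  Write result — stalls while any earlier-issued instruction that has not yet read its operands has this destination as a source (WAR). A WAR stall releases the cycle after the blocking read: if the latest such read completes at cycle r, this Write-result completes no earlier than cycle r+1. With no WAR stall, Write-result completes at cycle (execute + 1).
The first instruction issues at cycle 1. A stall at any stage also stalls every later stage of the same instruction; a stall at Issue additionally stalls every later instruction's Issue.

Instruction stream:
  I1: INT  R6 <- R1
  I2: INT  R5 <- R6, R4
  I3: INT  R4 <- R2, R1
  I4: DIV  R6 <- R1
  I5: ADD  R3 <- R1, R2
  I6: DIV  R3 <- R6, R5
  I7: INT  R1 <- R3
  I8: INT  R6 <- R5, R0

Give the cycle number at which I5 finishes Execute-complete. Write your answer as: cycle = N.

[1] issue I1 (INT)
[2] I1 read-ops
[3] I1 finished on INT
[4] I1→R6
[5] issue I2 (INT)
[6] I2 read-ops
[7] I2 finished on INT
[8] I2→R5
[9] issue I3 (INT)
[10] I3 read-ops; issue I4 (DIV)
[11] I3 finished on INT; I4 read-ops; issue I5 (ADD)
[12] I3→R4; I5 read-ops
[14] I5 finished on ADD
[15] I5→R3
[19] I4 finished on DIV
[20] I4→R6
[21] issue I6 (DIV)
[22] I6 read-ops; issue I7 (INT)
[30] I6 finished on DIV
[31] I6→R3
[32] I7 read-ops
[33] I7 finished on INT
[34] I7→R1
[35] issue I8 (INT)
[36] I8 read-ops
[37] I8 finished on INT
[38] I8→R6

cycle = 14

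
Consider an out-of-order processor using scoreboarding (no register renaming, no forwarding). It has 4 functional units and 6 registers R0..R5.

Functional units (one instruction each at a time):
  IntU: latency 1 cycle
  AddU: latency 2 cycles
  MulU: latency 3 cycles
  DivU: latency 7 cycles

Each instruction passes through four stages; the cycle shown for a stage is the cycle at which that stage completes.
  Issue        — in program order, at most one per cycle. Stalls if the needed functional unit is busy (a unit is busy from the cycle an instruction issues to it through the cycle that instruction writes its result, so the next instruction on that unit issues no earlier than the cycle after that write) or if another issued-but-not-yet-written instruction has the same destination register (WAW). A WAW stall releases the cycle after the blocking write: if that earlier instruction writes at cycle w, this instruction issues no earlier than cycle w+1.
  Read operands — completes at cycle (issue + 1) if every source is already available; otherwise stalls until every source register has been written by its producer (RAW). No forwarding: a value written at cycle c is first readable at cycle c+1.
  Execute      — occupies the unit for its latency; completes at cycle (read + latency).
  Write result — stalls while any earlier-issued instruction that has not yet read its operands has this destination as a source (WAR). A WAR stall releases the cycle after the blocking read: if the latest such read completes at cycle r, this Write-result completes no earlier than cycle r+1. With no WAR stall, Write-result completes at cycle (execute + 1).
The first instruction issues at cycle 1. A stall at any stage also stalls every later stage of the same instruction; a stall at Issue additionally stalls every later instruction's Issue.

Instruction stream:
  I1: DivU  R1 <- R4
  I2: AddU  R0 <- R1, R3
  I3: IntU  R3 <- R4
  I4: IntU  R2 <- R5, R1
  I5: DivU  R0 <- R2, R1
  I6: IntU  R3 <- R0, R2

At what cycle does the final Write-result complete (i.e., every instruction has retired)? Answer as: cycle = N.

I1  is:1  ro:2  ex:9  wr:10
I2  is:2  ro:11  ex:13  wr:14  — RAW R1: wait I1 write@10
I3  is:3  ro:4  ex:5  wr:12  — WAR R3: wait I2 read@11
I4  is:13  ro:14  ex:15  wr:16  — struct: IntU busy until I3 writes@12
I5  is:15  ro:17  ex:24  wr:25  — WAW R0: wait I2 write@14, RAW R2: wait I4 write@16
I6  is:17  ro:26  ex:27  wr:28  — struct: IntU busy until I4 writes@16, RAW R0: wait I5 write@25

cycle = 28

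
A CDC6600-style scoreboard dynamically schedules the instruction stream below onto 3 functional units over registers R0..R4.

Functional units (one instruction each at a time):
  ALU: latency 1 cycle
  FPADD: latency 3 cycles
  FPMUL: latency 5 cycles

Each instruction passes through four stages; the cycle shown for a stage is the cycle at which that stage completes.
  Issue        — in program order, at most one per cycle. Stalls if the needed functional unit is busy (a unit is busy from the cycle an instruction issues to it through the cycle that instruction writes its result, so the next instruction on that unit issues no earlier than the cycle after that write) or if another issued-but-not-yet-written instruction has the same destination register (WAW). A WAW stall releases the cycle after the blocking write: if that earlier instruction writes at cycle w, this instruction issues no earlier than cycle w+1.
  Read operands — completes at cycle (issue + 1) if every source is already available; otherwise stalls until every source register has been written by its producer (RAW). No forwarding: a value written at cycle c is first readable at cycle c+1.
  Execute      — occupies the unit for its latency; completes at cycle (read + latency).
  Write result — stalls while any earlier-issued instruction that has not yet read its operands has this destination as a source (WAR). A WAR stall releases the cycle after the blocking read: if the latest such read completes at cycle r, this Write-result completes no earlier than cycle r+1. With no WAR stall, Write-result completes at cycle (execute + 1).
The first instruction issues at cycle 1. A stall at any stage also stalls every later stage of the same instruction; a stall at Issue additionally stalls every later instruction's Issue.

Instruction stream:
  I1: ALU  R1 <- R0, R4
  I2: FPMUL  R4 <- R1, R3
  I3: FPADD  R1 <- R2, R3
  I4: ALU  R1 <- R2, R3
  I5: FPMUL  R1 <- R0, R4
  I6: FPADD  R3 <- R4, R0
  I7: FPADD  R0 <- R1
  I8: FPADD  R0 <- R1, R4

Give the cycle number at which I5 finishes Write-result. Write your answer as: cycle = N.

cycle = 22

cycle 1: I1 issues→ALU
cycle 2: I1 reads, I2 issues→FPMUL
cycle 3: I1 exec-done
cycle 4: I1 writes R1
cycle 5: I2 reads, I3 issues→FPADD
cycle 6: I3 reads
cycle 9: I3 exec-done
cycle 10: I2 exec-done, I3 writes R1
cycle 11: I2 writes R4, I4 issues→ALU
cycle 12: I4 reads
cycle 13: I4 exec-done
cycle 14: I4 writes R1
cycle 15: I5 issues→FPMUL
cycle 16: I5 reads, I6 issues→FPADD
cycle 17: I6 reads
cycle 20: I6 exec-done
cycle 21: I5 exec-done, I6 writes R3
cycle 22: I5 writes R1, I7 issues→FPADD
cycle 23: I7 reads
cycle 26: I7 exec-done
cycle 27: I7 writes R0
cycle 28: I8 issues→FPADD
cycle 29: I8 reads
cycle 32: I8 exec-done
cycle 33: I8 writes R0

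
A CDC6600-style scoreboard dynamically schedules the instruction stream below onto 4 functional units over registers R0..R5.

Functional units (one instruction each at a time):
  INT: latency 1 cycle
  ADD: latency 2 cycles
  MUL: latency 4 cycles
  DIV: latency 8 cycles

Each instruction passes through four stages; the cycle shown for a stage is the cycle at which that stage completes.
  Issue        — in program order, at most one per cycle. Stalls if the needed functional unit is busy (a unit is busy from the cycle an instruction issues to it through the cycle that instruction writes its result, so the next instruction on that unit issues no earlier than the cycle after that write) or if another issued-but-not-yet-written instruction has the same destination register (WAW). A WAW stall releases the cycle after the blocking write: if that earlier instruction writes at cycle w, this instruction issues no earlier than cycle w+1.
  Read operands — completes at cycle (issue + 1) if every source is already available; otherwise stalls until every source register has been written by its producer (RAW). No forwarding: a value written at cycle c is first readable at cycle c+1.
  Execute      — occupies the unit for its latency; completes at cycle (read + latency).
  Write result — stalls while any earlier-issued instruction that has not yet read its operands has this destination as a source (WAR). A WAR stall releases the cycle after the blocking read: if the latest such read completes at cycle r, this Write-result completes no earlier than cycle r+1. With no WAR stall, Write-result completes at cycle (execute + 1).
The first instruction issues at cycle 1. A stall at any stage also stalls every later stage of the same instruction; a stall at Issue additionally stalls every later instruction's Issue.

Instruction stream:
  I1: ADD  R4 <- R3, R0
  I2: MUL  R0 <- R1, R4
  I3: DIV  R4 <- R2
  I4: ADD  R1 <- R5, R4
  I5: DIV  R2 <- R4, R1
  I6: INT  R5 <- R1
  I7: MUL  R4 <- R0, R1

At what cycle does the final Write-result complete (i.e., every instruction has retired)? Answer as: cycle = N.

I1  is:1  ro:2  ex:4  wr:5
I2  is:2  ro:6  ex:10  wr:11  — RAW R4: wait I1 write@5
I3  is:6  ro:7  ex:15  wr:16  — WAW R4: wait I1 write@5
I4  is:7  ro:17  ex:19  wr:20  — RAW R4: wait I3 write@16
I5  is:17  ro:21  ex:29  wr:30  — struct: DIV busy until I3 writes@16, RAW R1: wait I4 write@20
I6  is:18  ro:21  ex:22  wr:23  — RAW R1: wait I4 write@20
I7  is:19  ro:21  ex:25  wr:26  — RAW R1: wait I4 write@20

cycle = 30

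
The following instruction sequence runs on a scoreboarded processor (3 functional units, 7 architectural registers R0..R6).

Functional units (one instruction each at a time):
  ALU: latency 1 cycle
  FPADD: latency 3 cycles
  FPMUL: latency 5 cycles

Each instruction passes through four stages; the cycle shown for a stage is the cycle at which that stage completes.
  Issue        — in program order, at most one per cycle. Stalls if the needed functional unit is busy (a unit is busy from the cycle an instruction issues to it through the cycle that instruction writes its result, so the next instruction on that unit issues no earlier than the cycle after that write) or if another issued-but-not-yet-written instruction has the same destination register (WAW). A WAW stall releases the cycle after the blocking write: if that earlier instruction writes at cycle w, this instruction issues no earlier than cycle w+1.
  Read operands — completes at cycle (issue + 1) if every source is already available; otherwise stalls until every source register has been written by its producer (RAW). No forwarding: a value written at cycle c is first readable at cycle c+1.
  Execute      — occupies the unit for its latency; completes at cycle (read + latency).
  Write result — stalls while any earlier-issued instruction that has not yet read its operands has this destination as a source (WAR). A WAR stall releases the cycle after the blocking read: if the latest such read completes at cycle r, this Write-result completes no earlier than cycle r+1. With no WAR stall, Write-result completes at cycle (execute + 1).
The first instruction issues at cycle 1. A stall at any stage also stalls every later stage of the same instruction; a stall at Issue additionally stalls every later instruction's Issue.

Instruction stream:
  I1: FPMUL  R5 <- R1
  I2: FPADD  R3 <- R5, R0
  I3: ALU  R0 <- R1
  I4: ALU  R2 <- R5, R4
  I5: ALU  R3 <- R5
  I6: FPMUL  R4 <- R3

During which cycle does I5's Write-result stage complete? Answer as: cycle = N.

t=1  I1 issues→FPMUL
t=2  I1 reads; I2 issues→FPADD
t=3  I3 issues→ALU
t=4  I3 reads
t=5  I3 exec-done
t=7  I1 exec-done
t=8  I1 writes R5
t=9  I2 reads
t=10  I3 writes R0
t=11  I4 issues→ALU
t=12  I2 exec-done; I4 reads
t=13  I2 writes R3; I4 exec-done
t=14  I4 writes R2
t=15  I5 issues→ALU
t=16  I5 reads; I6 issues→FPMUL
t=17  I5 exec-done
t=18  I5 writes R3
t=19  I6 reads
t=24  I6 exec-done
t=25  I6 writes R4

cycle = 18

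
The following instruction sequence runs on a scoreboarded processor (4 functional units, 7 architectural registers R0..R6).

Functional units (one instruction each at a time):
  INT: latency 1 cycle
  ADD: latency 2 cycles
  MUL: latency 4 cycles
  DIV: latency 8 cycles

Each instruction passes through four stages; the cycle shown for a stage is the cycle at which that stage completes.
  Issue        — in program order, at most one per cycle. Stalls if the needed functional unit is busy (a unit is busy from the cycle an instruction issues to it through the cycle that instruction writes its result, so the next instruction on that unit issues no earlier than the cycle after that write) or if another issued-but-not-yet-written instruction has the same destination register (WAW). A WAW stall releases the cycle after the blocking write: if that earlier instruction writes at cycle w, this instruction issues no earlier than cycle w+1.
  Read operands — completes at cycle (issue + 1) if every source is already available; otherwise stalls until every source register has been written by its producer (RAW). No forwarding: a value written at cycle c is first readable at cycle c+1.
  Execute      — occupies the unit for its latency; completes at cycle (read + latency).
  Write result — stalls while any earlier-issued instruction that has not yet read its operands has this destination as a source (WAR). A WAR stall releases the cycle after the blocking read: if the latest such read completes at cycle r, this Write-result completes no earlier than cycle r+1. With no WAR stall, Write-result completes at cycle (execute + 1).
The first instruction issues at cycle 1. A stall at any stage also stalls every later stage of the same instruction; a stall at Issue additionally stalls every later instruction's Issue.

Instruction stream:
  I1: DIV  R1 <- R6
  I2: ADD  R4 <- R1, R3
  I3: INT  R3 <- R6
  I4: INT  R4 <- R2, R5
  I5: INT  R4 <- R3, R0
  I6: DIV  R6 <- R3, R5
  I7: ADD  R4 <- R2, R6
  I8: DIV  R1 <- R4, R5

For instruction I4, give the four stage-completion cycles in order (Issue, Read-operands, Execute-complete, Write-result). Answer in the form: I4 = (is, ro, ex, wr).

cycle 1: issue I1 (DIV)
cycle 2: I1 read-ops, issue I2 (ADD)
cycle 3: issue I3 (INT)
cycle 4: I3 read-ops
cycle 5: I3 finished on INT
cycle 10: I1 finished on DIV
cycle 11: I1→R1
cycle 12: I2 read-ops
cycle 13: I3→R3
cycle 14: I2 finished on ADD
cycle 15: I2→R4
cycle 16: issue I4 (INT)
cycle 17: I4 read-ops
cycle 18: I4 finished on INT
cycle 19: I4→R4
cycle 20: issue I5 (INT)
cycle 21: I5 read-ops, issue I6 (DIV)
cycle 22: I5 finished on INT, I6 read-ops
cycle 23: I5→R4
cycle 24: issue I7 (ADD)
cycle 30: I6 finished on DIV
cycle 31: I6→R6
cycle 32: I7 read-ops, issue I8 (DIV)
cycle 34: I7 finished on ADD
cycle 35: I7→R4
cycle 36: I8 read-ops
cycle 44: I8 finished on DIV
cycle 45: I8→R1

I4 = (16, 17, 18, 19)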